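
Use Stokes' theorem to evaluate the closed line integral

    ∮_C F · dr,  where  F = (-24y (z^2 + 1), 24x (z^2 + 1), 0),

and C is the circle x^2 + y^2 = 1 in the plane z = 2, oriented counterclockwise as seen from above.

Let S be the flat disk x^2 + y^2 ≤ 1 in the plane z = 2, with upward unit normal n̂ = ẑ. By Stokes' theorem,

    ∮_C F · dr = ∬_S (∇ × F) · n̂ dS = ∬_D (curl F)_z dA,

where D is the disk x^2 + y^2 ≤ 1.

Compute the curl of F = (-24y (z^2 + 1), 24x (z^2 + 1), 0):
    (∇ × F)_x = ∂F_z/∂y - ∂F_y/∂z = -48x z,
    (∇ × F)_y = ∂F_x/∂z - ∂F_z/∂x = -48y z,
    (∇ × F)_z = ∂F_y/∂x - ∂F_x/∂y = 48z^2 + 48.

On z = 2, (curl F)_z = 240.

Convert to polar (x = r cos θ, y = r sin θ, dA = r dr dθ); the integrand becomes 240, so

    ∬_D (curl F)_z dA = ∫_0^{2π} ∫_0^{1} (240) · r dr dθ.

Inner (r from 0 to 1): 120.
Outer (θ from 0 to 2π): 240π.

Therefore ∮_C F · dr = 240π.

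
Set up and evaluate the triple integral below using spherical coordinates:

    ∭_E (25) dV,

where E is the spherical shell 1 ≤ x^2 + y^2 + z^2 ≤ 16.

In spherical coordinates, x = ρ sin(φ) cos(θ), y = ρ sin(φ) sin(θ), z = ρ cos(φ), and dV = ρ^2 sin(φ) dρ dφ dθ.

The integrand becomes 25, so

    ∭_E (25) dV = ∫_{0}^{2π} ∫_{0}^{π} ∫_{1}^{4} (25) · ρ^2 sin(φ) dρ dφ dθ.

Inner (ρ): 525sin(φ).
Middle (φ): 1050.
Outer (θ): 2100π.

Therefore the triple integral equals 2100π.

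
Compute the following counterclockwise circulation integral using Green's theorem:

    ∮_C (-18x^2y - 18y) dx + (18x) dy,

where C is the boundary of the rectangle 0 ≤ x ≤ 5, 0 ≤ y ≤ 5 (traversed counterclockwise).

Green's theorem converts the closed line integral into a double integral over the enclosed region D:

    ∮_C P dx + Q dy = ∬_D (∂Q/∂x - ∂P/∂y) dA.

Here P = -18x^2y - 18y, Q = 18x, so

    ∂Q/∂x = 18,    ∂P/∂y = -18x^2 - 18,
    ∂Q/∂x - ∂P/∂y = 18x^2 + 36.

D is the region 0 ≤ x ≤ 5, 0 ≤ y ≤ 5. Evaluating the double integral:

    ∬_D (18x^2 + 36) dA = ∫_0^{5} ∫_0^{5} (18x^2 + 36) dy dx.

Inner (y from 0 to 5): 90x^2 + 180.
Outer (x from 0 to 5): 4650.

Therefore ∮_C P dx + Q dy = 4650.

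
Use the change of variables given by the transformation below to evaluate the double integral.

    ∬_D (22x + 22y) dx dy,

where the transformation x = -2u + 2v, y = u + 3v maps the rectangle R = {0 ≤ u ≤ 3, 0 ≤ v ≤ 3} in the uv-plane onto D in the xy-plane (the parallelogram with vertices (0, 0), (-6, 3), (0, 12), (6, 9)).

Compute the Jacobian determinant of (x, y) with respect to (u, v):

    ∂(x,y)/∂(u,v) = | -2  2 | = (-2)(3) - (2)(1) = -8.
                   | 1  3 |

Its absolute value is |J| = 8 (the area scaling factor).

Substituting x = -2u + 2v, y = u + 3v into the integrand,

    22x + 22y → -22u + 110v,

so the integral becomes

    ∬_R (-22u + 110v) · |J| du dv = ∫_0^3 ∫_0^3 (-176u + 880v) dv du.

Inner (v): 3960 - 528u.
Outer (u): 9504.

Therefore ∬_D (22x + 22y) dx dy = 9504.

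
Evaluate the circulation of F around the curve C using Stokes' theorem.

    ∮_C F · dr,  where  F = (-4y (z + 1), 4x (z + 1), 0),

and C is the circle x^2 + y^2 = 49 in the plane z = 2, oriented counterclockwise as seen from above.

Let S be the flat disk x^2 + y^2 ≤ 49 in the plane z = 2, with upward unit normal n̂ = ẑ. By Stokes' theorem,

    ∮_C F · dr = ∬_S (∇ × F) · n̂ dS = ∬_D (curl F)_z dA,

where D is the disk x^2 + y^2 ≤ 49.

Compute the curl of F = (-4y (z + 1), 4x (z + 1), 0):
    (∇ × F)_x = ∂F_z/∂y - ∂F_y/∂z = -4x,
    (∇ × F)_y = ∂F_x/∂z - ∂F_z/∂x = -4y,
    (∇ × F)_z = ∂F_y/∂x - ∂F_x/∂y = 8z + 8.

On z = 2, (curl F)_z = 24.

Convert to polar (x = r cos θ, y = r sin θ, dA = r dr dθ); the integrand becomes 24, so

    ∬_D (curl F)_z dA = ∫_0^{2π} ∫_0^{7} (24) · r dr dθ.

Inner (r from 0 to 7): 588.
Outer (θ from 0 to 2π): 1176π.

Therefore ∮_C F · dr = 1176π.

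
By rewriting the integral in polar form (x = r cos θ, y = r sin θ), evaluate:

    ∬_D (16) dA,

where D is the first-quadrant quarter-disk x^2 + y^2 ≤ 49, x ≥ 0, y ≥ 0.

The region D is 0 ≤ r ≤ 7, 0 ≤ θ ≤ π/2 in polar coordinates, where x = r cos(θ), y = r sin(θ), and dA = r dr dθ.

Under the substitution, the integrand becomes 16, so

    ∬_D (16) dA = ∫_{0}^{π/2} ∫_{0}^{7} (16) · r dr dθ.

Inner integral (in r): ∫_{0}^{7} (16) · r dr = 392.

Outer integral (in θ): ∫_{0}^{π/2} (392) dθ = 196π.

Therefore ∬_D (16) dA = 196π.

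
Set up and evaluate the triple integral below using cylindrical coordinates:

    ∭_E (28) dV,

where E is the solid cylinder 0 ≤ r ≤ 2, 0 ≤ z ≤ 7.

In cylindrical coordinates, x = r cos(θ), y = r sin(θ), z = z, and dV = r dr dθ dz.

The integrand becomes 28, so

    ∭_E (28) dV = ∫_{0}^{2π} ∫_{0}^{2} ∫_{0}^{7} (28) · r dz dr dθ.

Inner (z): 196r.
Middle (r from 0 to 2): 392.
Outer (θ): 784π.

Therefore the triple integral equals 784π.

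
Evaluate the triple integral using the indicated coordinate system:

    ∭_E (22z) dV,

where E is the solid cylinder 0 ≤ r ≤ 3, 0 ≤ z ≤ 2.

In cylindrical coordinates, x = r cos(θ), y = r sin(θ), z = z, and dV = r dr dθ dz.

The integrand becomes 22z, so

    ∭_E (22z) dV = ∫_{0}^{2π} ∫_{0}^{3} ∫_{0}^{2} (22z) · r dz dr dθ.

Inner (z): 44r.
Middle (r from 0 to 3): 198.
Outer (θ): 396π.

Therefore the triple integral equals 396π.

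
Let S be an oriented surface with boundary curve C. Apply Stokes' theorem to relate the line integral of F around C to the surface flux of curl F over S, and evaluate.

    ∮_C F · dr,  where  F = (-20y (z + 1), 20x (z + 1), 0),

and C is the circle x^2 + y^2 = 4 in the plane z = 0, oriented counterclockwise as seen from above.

Let S be the flat disk x^2 + y^2 ≤ 4 in the plane z = 0, with upward unit normal n̂ = ẑ. By Stokes' theorem,

    ∮_C F · dr = ∬_S (∇ × F) · n̂ dS = ∬_D (curl F)_z dA,

where D is the disk x^2 + y^2 ≤ 4.

Compute the curl of F = (-20y (z + 1), 20x (z + 1), 0):
    (∇ × F)_x = ∂F_z/∂y - ∂F_y/∂z = -20x,
    (∇ × F)_y = ∂F_x/∂z - ∂F_z/∂x = -20y,
    (∇ × F)_z = ∂F_y/∂x - ∂F_x/∂y = 40z + 40.

On z = 0, (curl F)_z = 40.

Convert to polar (x = r cos θ, y = r sin θ, dA = r dr dθ); the integrand becomes 40, so

    ∬_D (curl F)_z dA = ∫_0^{2π} ∫_0^{2} (40) · r dr dθ.

Inner (r from 0 to 2): 80.
Outer (θ from 0 to 2π): 160π.

Therefore ∮_C F · dr = 160π.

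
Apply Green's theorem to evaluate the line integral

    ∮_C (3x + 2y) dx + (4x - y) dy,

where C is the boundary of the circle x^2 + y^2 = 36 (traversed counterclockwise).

Green's theorem converts the closed line integral into a double integral over the enclosed region D:

    ∮_C P dx + Q dy = ∬_D (∂Q/∂x - ∂P/∂y) dA.

Here P = 3x + 2y, Q = 4x - y, so

    ∂Q/∂x = 4,    ∂P/∂y = 2,
    ∂Q/∂x - ∂P/∂y = 2.

D is the region x^2 + y^2 ≤ 36. Evaluating the double integral:

In polar coordinates (x = r cos θ, y = r sin θ, dA = r dr dθ) the integrand becomes 2, so

    ∬_D (2) dA = ∫_0^{2π} ∫_0^{6} (2) · r dr dθ.

Inner (r from 0 to 6): 36.
Outer (θ from 0 to 2π): 72π.

Therefore ∮_C P dx + Q dy = 72π.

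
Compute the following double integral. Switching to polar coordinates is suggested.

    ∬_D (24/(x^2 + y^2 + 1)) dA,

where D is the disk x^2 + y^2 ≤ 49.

The region D is 0 ≤ r ≤ 7, 0 ≤ θ ≤ 2π in polar coordinates, where x = r cos(θ), y = r sin(θ), and dA = r dr dθ.

Under the substitution, the integrand becomes 24/(r^2 + 1), so

    ∬_D (24/(x^2 + y^2 + 1)) dA = ∫_{0}^{2π} ∫_{0}^{7} (24/(r^2 + 1)) · r dr dθ.

Inner integral (in r): ∫_{0}^{7} (24/(r^2 + 1)) · r dr = log(244140625000000000000).

Outer integral (in θ): ∫_{0}^{2π} (log(244140625000000000000)) dθ = 24π log(50).

Therefore ∬_D (24/(x^2 + y^2 + 1)) dA = 24π log(50).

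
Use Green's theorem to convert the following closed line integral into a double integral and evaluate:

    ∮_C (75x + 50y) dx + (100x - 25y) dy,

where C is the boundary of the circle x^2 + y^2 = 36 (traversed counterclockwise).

Green's theorem converts the closed line integral into a double integral over the enclosed region D:

    ∮_C P dx + Q dy = ∬_D (∂Q/∂x - ∂P/∂y) dA.

Here P = 75x + 50y, Q = 100x - 25y, so

    ∂Q/∂x = 100,    ∂P/∂y = 50,
    ∂Q/∂x - ∂P/∂y = 50.

D is the region x^2 + y^2 ≤ 36. Evaluating the double integral:

In polar coordinates (x = r cos θ, y = r sin θ, dA = r dr dθ) the integrand becomes 50, so

    ∬_D (50) dA = ∫_0^{2π} ∫_0^{6} (50) · r dr dθ.

Inner (r from 0 to 6): 900.
Outer (θ from 0 to 2π): 1800π.

Therefore ∮_C P dx + Q dy = 1800π.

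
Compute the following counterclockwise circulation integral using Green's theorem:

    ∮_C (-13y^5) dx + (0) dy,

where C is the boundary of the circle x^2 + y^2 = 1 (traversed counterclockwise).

Green's theorem converts the closed line integral into a double integral over the enclosed region D:

    ∮_C P dx + Q dy = ∬_D (∂Q/∂x - ∂P/∂y) dA.

Here P = -13y^5, Q = 0, so

    ∂Q/∂x = 0,    ∂P/∂y = -65y^4,
    ∂Q/∂x - ∂P/∂y = 65y^4.

D is the region x^2 + y^2 ≤ 1. Evaluating the double integral:

In polar coordinates (x = r cos θ, y = r sin θ, dA = r dr dθ) the integrand becomes 65r^4sin(θ)^4, so

    ∬_D (65y^4) dA = ∫_0^{2π} ∫_0^{1} (65r^4sin(θ)^4) · r dr dθ.

Inner (r from 0 to 1): 65sin(θ)^4/6.
Outer (θ from 0 to 2π): 65π/8.

Therefore ∮_C P dx + Q dy = 65π/8.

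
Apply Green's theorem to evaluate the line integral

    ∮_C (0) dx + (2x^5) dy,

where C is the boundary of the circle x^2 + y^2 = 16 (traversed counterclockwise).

Green's theorem converts the closed line integral into a double integral over the enclosed region D:

    ∮_C P dx + Q dy = ∬_D (∂Q/∂x - ∂P/∂y) dA.

Here P = 0, Q = 2x^5, so

    ∂Q/∂x = 10x^4,    ∂P/∂y = 0,
    ∂Q/∂x - ∂P/∂y = 10x^4.

D is the region x^2 + y^2 ≤ 16. Evaluating the double integral:

In polar coordinates (x = r cos θ, y = r sin θ, dA = r dr dθ) the integrand becomes 10r^4cos(θ)^4, so

    ∬_D (10x^4) dA = ∫_0^{2π} ∫_0^{4} (10r^4cos(θ)^4) · r dr dθ.

Inner (r from 0 to 4): 20480cos(θ)^4/3.
Outer (θ from 0 to 2π): 5120π.

Therefore ∮_C P dx + Q dy = 5120π.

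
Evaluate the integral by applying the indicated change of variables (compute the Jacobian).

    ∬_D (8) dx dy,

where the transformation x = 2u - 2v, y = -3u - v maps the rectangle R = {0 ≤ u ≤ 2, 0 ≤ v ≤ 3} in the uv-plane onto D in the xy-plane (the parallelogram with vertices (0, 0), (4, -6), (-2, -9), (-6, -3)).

Compute the Jacobian determinant of (x, y) with respect to (u, v):

    ∂(x,y)/∂(u,v) = | 2  -2 | = (2)(-1) - (-2)(-3) = -8.
                   | -3  -1 |

Its absolute value is |J| = 8 (the area scaling factor).

Substituting x = 2u - 2v, y = -3u - v into the integrand,

    8 → 8,

so the integral becomes

    ∬_R (8) · |J| du dv = ∫_0^2 ∫_0^3 (64) dv du.

Inner (v): 192.
Outer (u): 384.

Therefore ∬_D (8) dx dy = 384.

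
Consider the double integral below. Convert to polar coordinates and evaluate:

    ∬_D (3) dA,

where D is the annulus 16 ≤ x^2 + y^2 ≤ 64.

The region D is 4 ≤ r ≤ 8, 0 ≤ θ ≤ 2π in polar coordinates, where x = r cos(θ), y = r sin(θ), and dA = r dr dθ.

Under the substitution, the integrand becomes 3, so

    ∬_D (3) dA = ∫_{0}^{2π} ∫_{4}^{8} (3) · r dr dθ.

Inner integral (in r): ∫_{4}^{8} (3) · r dr = 72.

Outer integral (in θ): ∫_{0}^{2π} (72) dθ = 144π.

Therefore ∬_D (3) dA = 144π.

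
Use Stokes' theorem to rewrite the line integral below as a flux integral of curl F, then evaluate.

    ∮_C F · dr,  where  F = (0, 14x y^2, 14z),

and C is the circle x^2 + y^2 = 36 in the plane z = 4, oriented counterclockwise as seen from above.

Let S be the flat disk x^2 + y^2 ≤ 36 in the plane z = 4, with upward unit normal n̂ = ẑ. By Stokes' theorem,

    ∮_C F · dr = ∬_S (∇ × F) · n̂ dS = ∬_D (curl F)_z dA,

where D is the disk x^2 + y^2 ≤ 36.

Compute the curl of F = (0, 14x y^2, 14z):
    (∇ × F)_x = ∂F_z/∂y - ∂F_y/∂z = 0,
    (∇ × F)_y = ∂F_x/∂z - ∂F_z/∂x = 0,
    (∇ × F)_z = ∂F_y/∂x - ∂F_x/∂y = 14y^2.

On z = 4, (curl F)_z = 14y^2.

Convert to polar (x = r cos θ, y = r sin θ, dA = r dr dθ); the integrand becomes 14r^2sin(θ)^2, so

    ∬_D (curl F)_z dA = ∫_0^{2π} ∫_0^{6} (14r^2sin(θ)^2) · r dr dθ.

Inner (r from 0 to 6): 4536sin(θ)^2.
Outer (θ from 0 to 2π): 4536π.

Therefore ∮_C F · dr = 4536π.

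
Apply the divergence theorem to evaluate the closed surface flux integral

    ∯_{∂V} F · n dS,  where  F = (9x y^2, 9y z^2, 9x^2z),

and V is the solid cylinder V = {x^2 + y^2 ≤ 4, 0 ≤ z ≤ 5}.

By the divergence theorem,

    ∯_{∂V} F · n dS = ∭_V (∇ · F) dV.

Compute the divergence:
    ∇ · F = ∂F_x/∂x + ∂F_y/∂y + ∂F_z/∂z = 9y^2 + 9z^2 + 9x^2 = 9x^2 + 9y^2 + 9z^2.

In cylindrical coordinates, x = r cos(θ), y = r sin(θ), z = z, dV = r dr dθ dz, with 0 ≤ r ≤ 2, 0 ≤ θ ≤ 2π, 0 ≤ z ≤ 5.

The integrand, after substitution and multiplying by the volume element, becomes (9r^2 + 9z^2) · r, so

    ∭_V (∇·F) dV = ∫_0^{2π} ∫_0^{2} ∫_0^{5} (9r^2 + 9z^2) · r dz dr dθ.

Inner (z from 0 to 5): 45r^3 + 375r.
Middle (r from 0 to 2): 930.
Outer (θ from 0 to 2π): 1860π.

Therefore ∯_{∂V} F · n dS = 1860π.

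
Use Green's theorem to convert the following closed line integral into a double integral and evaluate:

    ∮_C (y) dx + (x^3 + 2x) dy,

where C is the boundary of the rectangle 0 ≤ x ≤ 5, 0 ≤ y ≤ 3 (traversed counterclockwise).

Green's theorem converts the closed line integral into a double integral over the enclosed region D:

    ∮_C P dx + Q dy = ∬_D (∂Q/∂x - ∂P/∂y) dA.

Here P = y, Q = x^3 + 2x, so

    ∂Q/∂x = 3x^2 + 2,    ∂P/∂y = 1,
    ∂Q/∂x - ∂P/∂y = 3x^2 + 1.

D is the region 0 ≤ x ≤ 5, 0 ≤ y ≤ 3. Evaluating the double integral:

    ∬_D (3x^2 + 1) dA = ∫_0^{5} ∫_0^{3} (3x^2 + 1) dy dx.

Inner (y from 0 to 3): 9x^2 + 3.
Outer (x from 0 to 5): 390.

Therefore ∮_C P dx + Q dy = 390.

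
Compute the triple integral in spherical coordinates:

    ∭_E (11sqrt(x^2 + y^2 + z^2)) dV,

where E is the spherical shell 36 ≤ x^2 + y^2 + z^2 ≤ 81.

In spherical coordinates, x = ρ sin(φ) cos(θ), y = ρ sin(φ) sin(θ), z = ρ cos(φ), and dV = ρ^2 sin(φ) dρ dφ dθ.

The integrand becomes 11ρ, so

    ∭_E (11sqrt(x^2 + y^2 + z^2)) dV = ∫_{0}^{2π} ∫_{0}^{π} ∫_{6}^{9} (11ρ) · ρ^2 sin(φ) dρ dφ dθ.

Inner (ρ): 57915sin(φ)/4.
Middle (φ): 57915/2.
Outer (θ): 57915π.

Therefore the triple integral equals 57915π.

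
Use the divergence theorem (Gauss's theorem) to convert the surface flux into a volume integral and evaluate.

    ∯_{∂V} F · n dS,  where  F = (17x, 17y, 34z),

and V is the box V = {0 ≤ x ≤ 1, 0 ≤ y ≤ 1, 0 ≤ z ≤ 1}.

By the divergence theorem,

    ∯_{∂V} F · n dS = ∭_V (∇ · F) dV.

Compute the divergence:
    ∇ · F = ∂F_x/∂x + ∂F_y/∂y + ∂F_z/∂z = 17 + 17 + 34 = 68.

V is a rectangular box, so dV = dx dy dz with 0 ≤ x ≤ 1, 0 ≤ y ≤ 1, 0 ≤ z ≤ 1.

Integrate (68) over V as an iterated integral:

    ∭_V (∇·F) dV = ∫_0^{1} ∫_0^{1} ∫_0^{1} (68) dz dy dx.

Inner (z from 0 to 1): 68.
Middle (y from 0 to 1): 68.
Outer (x from 0 to 1): 68.

Therefore ∯_{∂V} F · n dS = 68.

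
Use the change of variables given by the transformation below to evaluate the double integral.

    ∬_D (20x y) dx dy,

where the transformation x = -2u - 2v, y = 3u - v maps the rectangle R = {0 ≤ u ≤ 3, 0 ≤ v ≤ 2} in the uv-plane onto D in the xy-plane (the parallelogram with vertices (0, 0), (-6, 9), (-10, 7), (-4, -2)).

Compute the Jacobian determinant of (x, y) with respect to (u, v):

    ∂(x,y)/∂(u,v) = | -2  -2 | = (-2)(-1) - (-2)(3) = 8.
                   | 3  -1 |

Its absolute value is |J| = 8 (the area scaling factor).

Substituting x = -2u - 2v, y = 3u - v into the integrand,

    20x y → -120u^2 - 80u v + 40v^2,

so the integral becomes

    ∬_R (-120u^2 - 80u v + 40v^2) · |J| du dv = ∫_0^3 ∫_0^2 (-960u^2 - 640u v + 320v^2) dv du.

Inner (v): -1920u^2 - 1280u + 2560/3.
Outer (u): -20480.

Therefore ∬_D (20x y) dx dy = -20480.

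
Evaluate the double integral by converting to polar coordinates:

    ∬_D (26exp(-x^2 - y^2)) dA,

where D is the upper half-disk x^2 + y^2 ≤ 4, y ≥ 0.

The region D is 0 ≤ r ≤ 2, 0 ≤ θ ≤ π in polar coordinates, where x = r cos(θ), y = r sin(θ), and dA = r dr dθ.

Under the substitution, the integrand becomes 26exp(-r^2), so

    ∬_D (26exp(-x^2 - y^2)) dA = ∫_{0}^{π} ∫_{0}^{2} (26exp(-r^2)) · r dr dθ.

Inner integral (in r): ∫_{0}^{2} (26exp(-r^2)) · r dr = 13 - 13exp(-4).

Outer integral (in θ): ∫_{0}^{π} (13 - 13exp(-4)) dθ = -13π exp(-4) + 13π.

Therefore ∬_D (26exp(-x^2 - y^2)) dA = -13π exp(-4) + 13π.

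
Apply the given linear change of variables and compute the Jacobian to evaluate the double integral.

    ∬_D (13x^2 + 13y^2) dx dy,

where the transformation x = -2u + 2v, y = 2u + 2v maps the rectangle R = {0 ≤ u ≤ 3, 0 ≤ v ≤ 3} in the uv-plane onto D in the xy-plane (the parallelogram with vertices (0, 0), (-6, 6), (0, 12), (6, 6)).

Compute the Jacobian determinant of (x, y) with respect to (u, v):

    ∂(x,y)/∂(u,v) = | -2  2 | = (-2)(2) - (2)(2) = -8.
                   | 2  2 |

Its absolute value is |J| = 8 (the area scaling factor).

Substituting x = -2u + 2v, y = 2u + 2v into the integrand,

    13x^2 + 13y^2 → 104u^2 + 104v^2,

so the integral becomes

    ∬_R (104u^2 + 104v^2) · |J| du dv = ∫_0^3 ∫_0^3 (832u^2 + 832v^2) dv du.

Inner (v): 2496u^2 + 7488.
Outer (u): 44928.

Therefore ∬_D (13x^2 + 13y^2) dx dy = 44928.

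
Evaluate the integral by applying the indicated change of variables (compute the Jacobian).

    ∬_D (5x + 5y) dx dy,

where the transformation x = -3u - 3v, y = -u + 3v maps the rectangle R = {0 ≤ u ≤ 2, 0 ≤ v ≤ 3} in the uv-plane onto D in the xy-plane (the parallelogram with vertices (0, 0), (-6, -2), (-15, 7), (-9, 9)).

Compute the Jacobian determinant of (x, y) with respect to (u, v):

    ∂(x,y)/∂(u,v) = | -3  -3 | = (-3)(3) - (-3)(-1) = -12.
                   | -1  3 |

Its absolute value is |J| = 12 (the area scaling factor).

Substituting x = -3u - 3v, y = -u + 3v into the integrand,

    5x + 5y → -20u,

so the integral becomes

    ∬_R (-20u) · |J| du dv = ∫_0^2 ∫_0^3 (-240u) dv du.

Inner (v): -720u.
Outer (u): -1440.

Therefore ∬_D (5x + 5y) dx dy = -1440.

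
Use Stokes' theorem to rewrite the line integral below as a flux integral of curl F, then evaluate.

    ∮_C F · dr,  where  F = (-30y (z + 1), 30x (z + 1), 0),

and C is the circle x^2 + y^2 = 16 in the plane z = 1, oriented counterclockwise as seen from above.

Let S be the flat disk x^2 + y^2 ≤ 16 in the plane z = 1, with upward unit normal n̂ = ẑ. By Stokes' theorem,

    ∮_C F · dr = ∬_S (∇ × F) · n̂ dS = ∬_D (curl F)_z dA,

where D is the disk x^2 + y^2 ≤ 16.

Compute the curl of F = (-30y (z + 1), 30x (z + 1), 0):
    (∇ × F)_x = ∂F_z/∂y - ∂F_y/∂z = -30x,
    (∇ × F)_y = ∂F_x/∂z - ∂F_z/∂x = -30y,
    (∇ × F)_z = ∂F_y/∂x - ∂F_x/∂y = 60z + 60.

On z = 1, (curl F)_z = 120.

Convert to polar (x = r cos θ, y = r sin θ, dA = r dr dθ); the integrand becomes 120, so

    ∬_D (curl F)_z dA = ∫_0^{2π} ∫_0^{4} (120) · r dr dθ.

Inner (r from 0 to 4): 960.
Outer (θ from 0 to 2π): 1920π.

Therefore ∮_C F · dr = 1920π.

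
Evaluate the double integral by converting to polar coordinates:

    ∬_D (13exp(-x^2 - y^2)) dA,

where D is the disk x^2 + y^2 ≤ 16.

The region D is 0 ≤ r ≤ 4, 0 ≤ θ ≤ 2π in polar coordinates, where x = r cos(θ), y = r sin(θ), and dA = r dr dθ.

Under the substitution, the integrand becomes 13exp(-r^2), so

    ∬_D (13exp(-x^2 - y^2)) dA = ∫_{0}^{2π} ∫_{0}^{4} (13exp(-r^2)) · r dr dθ.

Inner integral (in r): ∫_{0}^{4} (13exp(-r^2)) · r dr = 13/2 - 13exp(-16)/2.

Outer integral (in θ): ∫_{0}^{2π} (13/2 - 13exp(-16)/2) dθ = -13π exp(-16) + 13π.

Therefore ∬_D (13exp(-x^2 - y^2)) dA = -13π exp(-16) + 13π.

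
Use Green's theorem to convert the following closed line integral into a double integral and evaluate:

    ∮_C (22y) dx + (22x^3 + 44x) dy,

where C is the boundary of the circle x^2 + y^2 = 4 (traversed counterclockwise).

Green's theorem converts the closed line integral into a double integral over the enclosed region D:

    ∮_C P dx + Q dy = ∬_D (∂Q/∂x - ∂P/∂y) dA.

Here P = 22y, Q = 22x^3 + 44x, so

    ∂Q/∂x = 66x^2 + 44,    ∂P/∂y = 22,
    ∂Q/∂x - ∂P/∂y = 66x^2 + 22.

D is the region x^2 + y^2 ≤ 4. Evaluating the double integral:

In polar coordinates (x = r cos θ, y = r sin θ, dA = r dr dθ) the integrand becomes 66r^2cos(θ)^2 + 22, so

    ∬_D (66x^2 + 22) dA = ∫_0^{2π} ∫_0^{2} (66r^2cos(θ)^2 + 22) · r dr dθ.

Inner (r from 0 to 2): 264cos(θ)^2 + 44.
Outer (θ from 0 to 2π): 352π.

Therefore ∮_C P dx + Q dy = 352π.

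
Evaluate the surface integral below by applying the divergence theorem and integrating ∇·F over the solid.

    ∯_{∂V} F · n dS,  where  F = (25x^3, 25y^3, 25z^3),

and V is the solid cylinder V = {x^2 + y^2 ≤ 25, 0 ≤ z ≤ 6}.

By the divergence theorem,

    ∯_{∂V} F · n dS = ∭_V (∇ · F) dV.

Compute the divergence:
    ∇ · F = ∂F_x/∂x + ∂F_y/∂y + ∂F_z/∂z = 75x^2 + 75y^2 + 75z^2.

In cylindrical coordinates, x = r cos(θ), y = r sin(θ), z = z, dV = r dr dθ dz, with 0 ≤ r ≤ 5, 0 ≤ θ ≤ 2π, 0 ≤ z ≤ 6.

The integrand, after substitution and multiplying by the volume element, becomes (75r^2 + 75z^2) · r, so

    ∭_V (∇·F) dV = ∫_0^{2π} ∫_0^{5} ∫_0^{6} (75r^2 + 75z^2) · r dz dr dθ.

Inner (z from 0 to 6): 450r (r^2 + 12).
Middle (r from 0 to 5): 275625/2.
Outer (θ from 0 to 2π): 275625π.

Therefore ∯_{∂V} F · n dS = 275625π.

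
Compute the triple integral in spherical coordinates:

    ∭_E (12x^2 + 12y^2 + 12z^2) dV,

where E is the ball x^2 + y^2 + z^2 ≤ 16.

In spherical coordinates, x = ρ sin(φ) cos(θ), y = ρ sin(φ) sin(θ), z = ρ cos(φ), and dV = ρ^2 sin(φ) dρ dφ dθ.

The integrand becomes 12ρ^2, so

    ∭_E (12x^2 + 12y^2 + 12z^2) dV = ∫_{0}^{2π} ∫_{0}^{π} ∫_{0}^{4} (12ρ^2) · ρ^2 sin(φ) dρ dφ dθ.

Inner (ρ): 12288sin(φ)/5.
Middle (φ): 24576/5.
Outer (θ): 49152π/5.

Therefore the triple integral equals 49152π/5.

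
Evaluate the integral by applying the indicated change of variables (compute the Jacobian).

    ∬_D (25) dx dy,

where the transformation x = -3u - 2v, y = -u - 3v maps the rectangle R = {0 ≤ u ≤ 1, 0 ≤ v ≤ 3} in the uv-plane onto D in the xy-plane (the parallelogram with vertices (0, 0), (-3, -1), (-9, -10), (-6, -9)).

Compute the Jacobian determinant of (x, y) with respect to (u, v):

    ∂(x,y)/∂(u,v) = | -3  -2 | = (-3)(-3) - (-2)(-1) = 7.
                   | -1  -3 |

Its absolute value is |J| = 7 (the area scaling factor).

Substituting x = -3u - 2v, y = -u - 3v into the integrand,

    25 → 25,

so the integral becomes

    ∬_R (25) · |J| du dv = ∫_0^1 ∫_0^3 (175) dv du.

Inner (v): 525.
Outer (u): 525.

Therefore ∬_D (25) dx dy = 525.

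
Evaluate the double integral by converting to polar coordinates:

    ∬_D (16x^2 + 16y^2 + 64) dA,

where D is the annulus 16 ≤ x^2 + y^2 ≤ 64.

The region D is 4 ≤ r ≤ 8, 0 ≤ θ ≤ 2π in polar coordinates, where x = r cos(θ), y = r sin(θ), and dA = r dr dθ.

Under the substitution, the integrand becomes 16r^2 + 64, so

    ∬_D (16x^2 + 16y^2 + 64) dA = ∫_{0}^{2π} ∫_{4}^{8} (16r^2 + 64) · r dr dθ.

Inner integral (in r): ∫_{4}^{8} (16r^2 + 64) · r dr = 16896.

Outer integral (in θ): ∫_{0}^{2π} (16896) dθ = 33792π.

Therefore ∬_D (16x^2 + 16y^2 + 64) dA = 33792π.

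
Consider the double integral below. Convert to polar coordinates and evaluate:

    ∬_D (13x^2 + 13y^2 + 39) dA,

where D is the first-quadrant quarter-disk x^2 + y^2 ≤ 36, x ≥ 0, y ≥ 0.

The region D is 0 ≤ r ≤ 6, 0 ≤ θ ≤ π/2 in polar coordinates, where x = r cos(θ), y = r sin(θ), and dA = r dr dθ.

Under the substitution, the integrand becomes 13r^2 + 39, so

    ∬_D (13x^2 + 13y^2 + 39) dA = ∫_{0}^{π/2} ∫_{0}^{6} (13r^2 + 39) · r dr dθ.

Inner integral (in r): ∫_{0}^{6} (13r^2 + 39) · r dr = 4914.

Outer integral (in θ): ∫_{0}^{π/2} (4914) dθ = 2457π.

Therefore ∬_D (13x^2 + 13y^2 + 39) dA = 2457π.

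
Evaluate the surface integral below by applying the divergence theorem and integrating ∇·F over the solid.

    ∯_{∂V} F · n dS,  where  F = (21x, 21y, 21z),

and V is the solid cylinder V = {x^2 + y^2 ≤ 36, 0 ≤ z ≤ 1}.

By the divergence theorem,

    ∯_{∂V} F · n dS = ∭_V (∇ · F) dV.

Compute the divergence:
    ∇ · F = ∂F_x/∂x + ∂F_y/∂y + ∂F_z/∂z = 21 + 21 + 21 = 63.

In cylindrical coordinates, x = r cos(θ), y = r sin(θ), z = z, dV = r dr dθ dz, with 0 ≤ r ≤ 6, 0 ≤ θ ≤ 2π, 0 ≤ z ≤ 1.

The integrand, after substitution and multiplying by the volume element, becomes (63) · r, so

    ∭_V (∇·F) dV = ∫_0^{2π} ∫_0^{6} ∫_0^{1} (63) · r dz dr dθ.

Inner (z from 0 to 1): 63r.
Middle (r from 0 to 6): 1134.
Outer (θ from 0 to 2π): 2268π.

Therefore ∯_{∂V} F · n dS = 2268π.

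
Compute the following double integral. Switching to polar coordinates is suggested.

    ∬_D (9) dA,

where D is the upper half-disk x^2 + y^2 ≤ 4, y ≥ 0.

The region D is 0 ≤ r ≤ 2, 0 ≤ θ ≤ π in polar coordinates, where x = r cos(θ), y = r sin(θ), and dA = r dr dθ.

Under the substitution, the integrand becomes 9, so

    ∬_D (9) dA = ∫_{0}^{π} ∫_{0}^{2} (9) · r dr dθ.

Inner integral (in r): ∫_{0}^{2} (9) · r dr = 18.

Outer integral (in θ): ∫_{0}^{π} (18) dθ = 18π.

Therefore ∬_D (9) dA = 18π.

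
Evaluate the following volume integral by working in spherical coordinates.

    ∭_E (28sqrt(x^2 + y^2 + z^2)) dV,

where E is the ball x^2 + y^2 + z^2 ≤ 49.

In spherical coordinates, x = ρ sin(φ) cos(θ), y = ρ sin(φ) sin(θ), z = ρ cos(φ), and dV = ρ^2 sin(φ) dρ dφ dθ.

The integrand becomes 28ρ, so

    ∭_E (28sqrt(x^2 + y^2 + z^2)) dV = ∫_{0}^{2π} ∫_{0}^{π} ∫_{0}^{7} (28ρ) · ρ^2 sin(φ) dρ dφ dθ.

Inner (ρ): 16807sin(φ).
Middle (φ): 33614.
Outer (θ): 67228π.

Therefore the triple integral equals 67228π.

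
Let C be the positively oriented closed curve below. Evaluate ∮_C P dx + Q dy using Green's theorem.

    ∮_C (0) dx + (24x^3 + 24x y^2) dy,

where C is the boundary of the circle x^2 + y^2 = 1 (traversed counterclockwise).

Green's theorem converts the closed line integral into a double integral over the enclosed region D:

    ∮_C P dx + Q dy = ∬_D (∂Q/∂x - ∂P/∂y) dA.

Here P = 0, Q = 24x^3 + 24x y^2, so

    ∂Q/∂x = 72x^2 + 24y^2,    ∂P/∂y = 0,
    ∂Q/∂x - ∂P/∂y = 72x^2 + 24y^2.

D is the region x^2 + y^2 ≤ 1. Evaluating the double integral:

In polar coordinates (x = r cos θ, y = r sin θ, dA = r dr dθ) the integrand becomes 24r^2(cos(2θ) + 2), so

    ∬_D (72x^2 + 24y^2) dA = ∫_0^{2π} ∫_0^{1} (24r^2(cos(2θ) + 2)) · r dr dθ.

Inner (r from 0 to 1): 6cos(2θ) + 12.
Outer (θ from 0 to 2π): 24π.

Therefore ∮_C P dx + Q dy = 24π.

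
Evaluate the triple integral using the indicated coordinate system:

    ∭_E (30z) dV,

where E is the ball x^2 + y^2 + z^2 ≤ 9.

In spherical coordinates, x = ρ sin(φ) cos(θ), y = ρ sin(φ) sin(θ), z = ρ cos(φ), and dV = ρ^2 sin(φ) dρ dφ dθ.

The integrand becomes 30ρ cos(φ), so

    ∭_E (30z) dV = ∫_{0}^{2π} ∫_{0}^{π} ∫_{0}^{3} (30ρ cos(φ)) · ρ^2 sin(φ) dρ dφ dθ.

Inner (ρ): 1215sin(2φ)/4.
Middle (φ): 0.
Outer (θ): 0.

Therefore the triple integral equals 0.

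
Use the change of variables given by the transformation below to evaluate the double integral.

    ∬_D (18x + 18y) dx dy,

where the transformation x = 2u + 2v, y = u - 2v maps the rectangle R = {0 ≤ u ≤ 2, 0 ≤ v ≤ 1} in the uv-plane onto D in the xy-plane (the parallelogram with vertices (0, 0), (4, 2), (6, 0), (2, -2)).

Compute the Jacobian determinant of (x, y) with respect to (u, v):

    ∂(x,y)/∂(u,v) = | 2  2 | = (2)(-2) - (2)(1) = -6.
                   | 1  -2 |

Its absolute value is |J| = 6 (the area scaling factor).

Substituting x = 2u + 2v, y = u - 2v into the integrand,

    18x + 18y → 54u,

so the integral becomes

    ∬_R (54u) · |J| du dv = ∫_0^2 ∫_0^1 (324u) dv du.

Inner (v): 324u.
Outer (u): 648.

Therefore ∬_D (18x + 18y) dx dy = 648.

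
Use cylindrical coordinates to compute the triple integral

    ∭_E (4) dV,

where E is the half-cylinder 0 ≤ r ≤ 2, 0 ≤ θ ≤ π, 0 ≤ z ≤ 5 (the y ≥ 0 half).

In cylindrical coordinates, x = r cos(θ), y = r sin(θ), z = z, and dV = r dr dθ dz.

The integrand becomes 4, so

    ∭_E (4) dV = ∫_{0}^{π} ∫_{0}^{2} ∫_{0}^{5} (4) · r dz dr dθ.

Inner (z): 20r.
Middle (r from 0 to 2): 40.
Outer (θ): 40π.

Therefore the triple integral equals 40π.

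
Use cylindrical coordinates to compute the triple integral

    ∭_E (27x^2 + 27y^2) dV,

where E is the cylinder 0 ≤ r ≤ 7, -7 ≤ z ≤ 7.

In cylindrical coordinates, x = r cos(θ), y = r sin(θ), z = z, and dV = r dr dθ dz.

The integrand becomes 27r^2, so

    ∭_E (27x^2 + 27y^2) dV = ∫_{0}^{2π} ∫_{0}^{7} ∫_{-7}^{7} (27r^2) · r dz dr dθ.

Inner (z): 378r^3.
Middle (r from 0 to 7): 453789/2.
Outer (θ): 453789π.

Therefore the triple integral equals 453789π.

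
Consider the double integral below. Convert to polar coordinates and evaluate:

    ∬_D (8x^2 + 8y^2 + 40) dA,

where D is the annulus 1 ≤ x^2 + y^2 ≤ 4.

The region D is 1 ≤ r ≤ 2, 0 ≤ θ ≤ 2π in polar coordinates, where x = r cos(θ), y = r sin(θ), and dA = r dr dθ.

Under the substitution, the integrand becomes 8r^2 + 40, so

    ∬_D (8x^2 + 8y^2 + 40) dA = ∫_{0}^{2π} ∫_{1}^{2} (8r^2 + 40) · r dr dθ.

Inner integral (in r): ∫_{1}^{2} (8r^2 + 40) · r dr = 90.

Outer integral (in θ): ∫_{0}^{2π} (90) dθ = 180π.

Therefore ∬_D (8x^2 + 8y^2 + 40) dA = 180π.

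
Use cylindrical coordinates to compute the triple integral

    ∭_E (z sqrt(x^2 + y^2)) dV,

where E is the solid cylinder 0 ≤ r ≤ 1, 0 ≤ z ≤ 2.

In cylindrical coordinates, x = r cos(θ), y = r sin(θ), z = z, and dV = r dr dθ dz.

The integrand becomes r z, so

    ∭_E (z sqrt(x^2 + y^2)) dV = ∫_{0}^{2π} ∫_{0}^{1} ∫_{0}^{2} (r z) · r dz dr dθ.

Inner (z): 2r^2.
Middle (r from 0 to 1): 2/3.
Outer (θ): 4π/3.

Therefore the triple integral equals 4π/3.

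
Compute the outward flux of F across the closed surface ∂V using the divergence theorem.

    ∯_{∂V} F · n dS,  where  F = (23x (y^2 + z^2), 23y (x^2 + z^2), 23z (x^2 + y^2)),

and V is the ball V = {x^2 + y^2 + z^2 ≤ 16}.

By the divergence theorem,

    ∯_{∂V} F · n dS = ∭_V (∇ · F) dV.

Compute the divergence:
    ∇ · F = ∂F_x/∂x + ∂F_y/∂y + ∂F_z/∂z = 23y^2 + 23z^2 + 23x^2 + 23z^2 + 23x^2 + 23y^2 = 46x^2 + 46y^2 + 46z^2.

In spherical coordinates, x = ρ sin(φ) cos(θ), y = ρ sin(φ) sin(θ), z = ρ cos(φ), dV = ρ^2 sin(φ) dρ dφ dθ, with 0 ≤ ρ ≤ 4, 0 ≤ φ ≤ π, 0 ≤ θ ≤ 2π.

The integrand, after substitution and multiplying by the volume element, becomes (46ρ^2) · ρ^2 sin(φ), so

    ∭_V (∇·F) dV = ∫_0^{2π} ∫_0^{π} ∫_0^{4} (46ρ^2) · ρ^2 sin(φ) dρ dφ dθ.

Inner (ρ from 0 to 4): 47104sin(φ)/5.
Middle (φ from 0 to π): 94208/5.
Outer (θ from 0 to 2π): 188416π/5.

Therefore ∯_{∂V} F · n dS = 188416π/5.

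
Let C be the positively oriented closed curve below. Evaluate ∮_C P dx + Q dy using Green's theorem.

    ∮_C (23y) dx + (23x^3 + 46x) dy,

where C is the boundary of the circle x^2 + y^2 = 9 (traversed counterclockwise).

Green's theorem converts the closed line integral into a double integral over the enclosed region D:

    ∮_C P dx + Q dy = ∬_D (∂Q/∂x - ∂P/∂y) dA.

Here P = 23y, Q = 23x^3 + 46x, so

    ∂Q/∂x = 69x^2 + 46,    ∂P/∂y = 23,
    ∂Q/∂x - ∂P/∂y = 69x^2 + 23.

D is the region x^2 + y^2 ≤ 9. Evaluating the double integral:

In polar coordinates (x = r cos θ, y = r sin θ, dA = r dr dθ) the integrand becomes 69r^2cos(θ)^2 + 23, so

    ∬_D (69x^2 + 23) dA = ∫_0^{2π} ∫_0^{3} (69r^2cos(θ)^2 + 23) · r dr dθ.

Inner (r from 0 to 3): 5589cos(θ)^2/4 + 207/2.
Outer (θ from 0 to 2π): 6417π/4.

Therefore ∮_C P dx + Q dy = 6417π/4.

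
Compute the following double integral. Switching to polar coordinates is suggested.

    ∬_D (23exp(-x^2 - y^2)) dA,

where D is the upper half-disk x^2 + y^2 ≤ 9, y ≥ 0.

The region D is 0 ≤ r ≤ 3, 0 ≤ θ ≤ π in polar coordinates, where x = r cos(θ), y = r sin(θ), and dA = r dr dθ.

Under the substitution, the integrand becomes 23exp(-r^2), so

    ∬_D (23exp(-x^2 - y^2)) dA = ∫_{0}^{π} ∫_{0}^{3} (23exp(-r^2)) · r dr dθ.

Inner integral (in r): ∫_{0}^{3} (23exp(-r^2)) · r dr = 23/2 - 23exp(-9)/2.

Outer integral (in θ): ∫_{0}^{π} (23/2 - 23exp(-9)/2) dθ = -23π (1 - exp(9))exp(-9)/2.

Therefore ∬_D (23exp(-x^2 - y^2)) dA = -23π (1 - exp(9))exp(-9)/2.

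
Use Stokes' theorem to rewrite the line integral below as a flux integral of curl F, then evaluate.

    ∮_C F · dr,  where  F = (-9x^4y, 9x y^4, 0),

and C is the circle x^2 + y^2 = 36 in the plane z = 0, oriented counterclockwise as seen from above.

Let S be the flat disk x^2 + y^2 ≤ 36 in the plane z = 0, with upward unit normal n̂ = ẑ. By Stokes' theorem,

    ∮_C F · dr = ∬_S (∇ × F) · n̂ dS = ∬_D (curl F)_z dA,

where D is the disk x^2 + y^2 ≤ 36.

Compute the curl of F = (-9x^4y, 9x y^4, 0):
    (∇ × F)_x = ∂F_z/∂y - ∂F_y/∂z = 0,
    (∇ × F)_y = ∂F_x/∂z - ∂F_z/∂x = 0,
    (∇ × F)_z = ∂F_y/∂x - ∂F_x/∂y = 9x^4 + 9y^4.

On z = 0, (curl F)_z = 9x^4 + 9y^4.

Convert to polar (x = r cos θ, y = r sin θ, dA = r dr dθ); the integrand becomes 9r^4(sin(θ)^4 + cos(θ)^4), so

    ∬_D (curl F)_z dA = ∫_0^{2π} ∫_0^{6} (9r^4(sin(θ)^4 + cos(θ)^4)) · r dr dθ.

Inner (r from 0 to 6): 69984sin(θ)^4 + 69984cos(θ)^4.
Outer (θ from 0 to 2π): 104976π.

Therefore ∮_C F · dr = 104976π.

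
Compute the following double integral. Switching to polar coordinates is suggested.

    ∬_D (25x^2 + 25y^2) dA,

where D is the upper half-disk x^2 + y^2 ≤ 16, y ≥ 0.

The region D is 0 ≤ r ≤ 4, 0 ≤ θ ≤ π in polar coordinates, where x = r cos(θ), y = r sin(θ), and dA = r dr dθ.

Under the substitution, the integrand becomes 25r^2, so

    ∬_D (25x^2 + 25y^2) dA = ∫_{0}^{π} ∫_{0}^{4} (25r^2) · r dr dθ.

Inner integral (in r): ∫_{0}^{4} (25r^2) · r dr = 1600.

Outer integral (in θ): ∫_{0}^{π} (1600) dθ = 1600π.

Therefore ∬_D (25x^2 + 25y^2) dA = 1600π.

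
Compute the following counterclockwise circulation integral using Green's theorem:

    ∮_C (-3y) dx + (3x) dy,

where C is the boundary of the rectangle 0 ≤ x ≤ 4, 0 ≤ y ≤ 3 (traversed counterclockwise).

Green's theorem converts the closed line integral into a double integral over the enclosed region D:

    ∮_C P dx + Q dy = ∬_D (∂Q/∂x - ∂P/∂y) dA.

Here P = -3y, Q = 3x, so

    ∂Q/∂x = 3,    ∂P/∂y = -3,
    ∂Q/∂x - ∂P/∂y = 6.

D is the region 0 ≤ x ≤ 4, 0 ≤ y ≤ 3. Evaluating the double integral:

    ∬_D (6) dA = ∫_0^{4} ∫_0^{3} (6) dy dx.

Inner (y from 0 to 3): 18.
Outer (x from 0 to 4): 72.

Therefore ∮_C P dx + Q dy = 72.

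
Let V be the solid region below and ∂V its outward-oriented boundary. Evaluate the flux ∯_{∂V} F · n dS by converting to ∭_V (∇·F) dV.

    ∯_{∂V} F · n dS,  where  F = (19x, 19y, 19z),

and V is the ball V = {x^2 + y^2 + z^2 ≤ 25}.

By the divergence theorem,

    ∯_{∂V} F · n dS = ∭_V (∇ · F) dV.

Compute the divergence:
    ∇ · F = ∂F_x/∂x + ∂F_y/∂y + ∂F_z/∂z = 19 + 19 + 19 = 57.

In spherical coordinates, x = ρ sin(φ) cos(θ), y = ρ sin(φ) sin(θ), z = ρ cos(φ), dV = ρ^2 sin(φ) dρ dφ dθ, with 0 ≤ ρ ≤ 5, 0 ≤ φ ≤ π, 0 ≤ θ ≤ 2π.

The integrand, after substitution and multiplying by the volume element, becomes (57) · ρ^2 sin(φ), so

    ∭_V (∇·F) dV = ∫_0^{2π} ∫_0^{π} ∫_0^{5} (57) · ρ^2 sin(φ) dρ dφ dθ.

Inner (ρ from 0 to 5): 2375sin(φ).
Middle (φ from 0 to π): 4750.
Outer (θ from 0 to 2π): 9500π.

Therefore ∯_{∂V} F · n dS = 9500π.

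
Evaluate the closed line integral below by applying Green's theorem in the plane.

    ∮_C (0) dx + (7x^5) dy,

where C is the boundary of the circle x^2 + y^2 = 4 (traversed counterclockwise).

Green's theorem converts the closed line integral into a double integral over the enclosed region D:

    ∮_C P dx + Q dy = ∬_D (∂Q/∂x - ∂P/∂y) dA.

Here P = 0, Q = 7x^5, so

    ∂Q/∂x = 35x^4,    ∂P/∂y = 0,
    ∂Q/∂x - ∂P/∂y = 35x^4.

D is the region x^2 + y^2 ≤ 4. Evaluating the double integral:

In polar coordinates (x = r cos θ, y = r sin θ, dA = r dr dθ) the integrand becomes 35r^4cos(θ)^4, so

    ∬_D (35x^4) dA = ∫_0^{2π} ∫_0^{2} (35r^4cos(θ)^4) · r dr dθ.

Inner (r from 0 to 2): 1120cos(θ)^4/3.
Outer (θ from 0 to 2π): 280π.

Therefore ∮_C P dx + Q dy = 280π.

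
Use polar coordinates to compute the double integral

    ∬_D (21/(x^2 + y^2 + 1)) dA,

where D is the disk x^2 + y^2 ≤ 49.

The region D is 0 ≤ r ≤ 7, 0 ≤ θ ≤ 2π in polar coordinates, where x = r cos(θ), y = r sin(θ), and dA = r dr dθ.

Under the substitution, the integrand becomes 21/(r^2 + 1), so

    ∬_D (21/(x^2 + y^2 + 1)) dA = ∫_{0}^{2π} ∫_{0}^{7} (21/(r^2 + 1)) · r dr dθ.

Inner integral (in r): ∫_{0}^{7} (21/(r^2 + 1)) · r dr = 21log(50)/2.

Outer integral (in θ): ∫_{0}^{2π} (21log(50)/2) dθ = 21π log(50).

Therefore ∬_D (21/(x^2 + y^2 + 1)) dA = 21π log(50).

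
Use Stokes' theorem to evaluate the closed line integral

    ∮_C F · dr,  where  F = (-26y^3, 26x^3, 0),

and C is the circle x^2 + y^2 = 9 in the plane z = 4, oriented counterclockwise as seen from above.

Let S be the flat disk x^2 + y^2 ≤ 9 in the plane z = 4, with upward unit normal n̂ = ẑ. By Stokes' theorem,

    ∮_C F · dr = ∬_S (∇ × F) · n̂ dS = ∬_D (curl F)_z dA,

where D is the disk x^2 + y^2 ≤ 9.

Compute the curl of F = (-26y^3, 26x^3, 0):
    (∇ × F)_x = ∂F_z/∂y - ∂F_y/∂z = 0,
    (∇ × F)_y = ∂F_x/∂z - ∂F_z/∂x = 0,
    (∇ × F)_z = ∂F_y/∂x - ∂F_x/∂y = 78x^2 + 78y^2.

On z = 4, (curl F)_z = 78x^2 + 78y^2.

Convert to polar (x = r cos θ, y = r sin θ, dA = r dr dθ); the integrand becomes 78r^2, so

    ∬_D (curl F)_z dA = ∫_0^{2π} ∫_0^{3} (78r^2) · r dr dθ.

Inner (r from 0 to 3): 3159/2.
Outer (θ from 0 to 2π): 3159π.

Therefore ∮_C F · dr = 3159π.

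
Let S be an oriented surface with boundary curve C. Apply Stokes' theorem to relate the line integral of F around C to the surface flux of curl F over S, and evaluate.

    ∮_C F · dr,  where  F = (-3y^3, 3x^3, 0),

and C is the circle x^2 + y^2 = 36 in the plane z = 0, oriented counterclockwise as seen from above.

Let S be the flat disk x^2 + y^2 ≤ 36 in the plane z = 0, with upward unit normal n̂ = ẑ. By Stokes' theorem,

    ∮_C F · dr = ∬_S (∇ × F) · n̂ dS = ∬_D (curl F)_z dA,

where D is the disk x^2 + y^2 ≤ 36.

Compute the curl of F = (-3y^3, 3x^3, 0):
    (∇ × F)_x = ∂F_z/∂y - ∂F_y/∂z = 0,
    (∇ × F)_y = ∂F_x/∂z - ∂F_z/∂x = 0,
    (∇ × F)_z = ∂F_y/∂x - ∂F_x/∂y = 9x^2 + 9y^2.

On z = 0, (curl F)_z = 9x^2 + 9y^2.

Convert to polar (x = r cos θ, y = r sin θ, dA = r dr dθ); the integrand becomes 9r^2, so

    ∬_D (curl F)_z dA = ∫_0^{2π} ∫_0^{6} (9r^2) · r dr dθ.

Inner (r from 0 to 6): 2916.
Outer (θ from 0 to 2π): 5832π.

Therefore ∮_C F · dr = 5832π.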